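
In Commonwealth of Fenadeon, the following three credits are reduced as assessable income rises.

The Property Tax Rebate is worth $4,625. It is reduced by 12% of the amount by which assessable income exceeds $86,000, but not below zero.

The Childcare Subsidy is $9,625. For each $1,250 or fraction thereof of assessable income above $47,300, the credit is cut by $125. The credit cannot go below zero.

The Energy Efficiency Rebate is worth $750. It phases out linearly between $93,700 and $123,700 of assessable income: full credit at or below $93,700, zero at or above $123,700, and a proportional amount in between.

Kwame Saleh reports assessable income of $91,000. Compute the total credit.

Property Tax Rebate: 12% of the $5,000 excess over $86,000 is $600; credit = $4,625 − $600 = $4,025.
Childcare Subsidy: income exceeds $47,300 by $43,700, which is 35 full-or-partial $1,250 increments; reduction = 35 × $125 = $4,375, leaving $5,250.
Energy Efficiency Rebate: $91,000 is at or below the $93,700 threshold, so the full $750 applies.
Total: $4,025 + $5,250 + $750 = $10,025.

$10,025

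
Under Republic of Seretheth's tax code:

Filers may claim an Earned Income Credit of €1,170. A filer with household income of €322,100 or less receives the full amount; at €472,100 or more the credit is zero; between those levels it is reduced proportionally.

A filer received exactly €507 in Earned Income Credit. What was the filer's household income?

€407,100

€507 is 507/1,170 of the full €1,170, so 663/1,170 of the €150,000 range has been used: income = €322,100 + €150,000 × 663/1,170 = €407,100.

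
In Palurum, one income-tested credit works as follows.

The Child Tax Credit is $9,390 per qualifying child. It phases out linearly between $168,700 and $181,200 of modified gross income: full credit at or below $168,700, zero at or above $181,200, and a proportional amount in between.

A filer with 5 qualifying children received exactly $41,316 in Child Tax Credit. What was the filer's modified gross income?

Full credit = 5 × $9,390 = $46,950.
$41,316 is 41,316/46,950 of the full $46,950, so 5,634/46,950 of the $12,500 range has been used: income = $168,700 + $12,500 × 5,634/46,950 = $170,200.

$170,200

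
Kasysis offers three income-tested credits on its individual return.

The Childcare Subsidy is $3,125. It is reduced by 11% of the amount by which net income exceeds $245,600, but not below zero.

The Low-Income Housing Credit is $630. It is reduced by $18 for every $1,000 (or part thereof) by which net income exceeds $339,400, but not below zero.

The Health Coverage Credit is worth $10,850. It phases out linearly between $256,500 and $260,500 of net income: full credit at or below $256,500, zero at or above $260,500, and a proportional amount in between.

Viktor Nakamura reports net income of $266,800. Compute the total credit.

Childcare Subsidy: 11% of the $21,200 excess over $245,600 is $2,332; credit = $3,125 − $2,332 = $793.
Low-Income Housing Credit: $266,800 is at or below the $339,400 threshold, so the full $630 applies.
Health Coverage Credit: $266,800 is at or above $260,500, so the credit is $0.
Total: $793 + $630 + $0 = $1,423.

$1,423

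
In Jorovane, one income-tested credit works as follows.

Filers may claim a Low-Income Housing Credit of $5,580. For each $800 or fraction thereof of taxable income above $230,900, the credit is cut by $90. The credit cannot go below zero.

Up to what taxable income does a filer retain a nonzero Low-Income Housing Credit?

After 61 increments the reduction is 61 × $90 = $5,490, leaving $90; one more increment wipes it out. Increment 61 ends at excess 61 × $800 = $48,800, so the highest qualifying income is $230,900 + $48,800 = $279,700.

$279,700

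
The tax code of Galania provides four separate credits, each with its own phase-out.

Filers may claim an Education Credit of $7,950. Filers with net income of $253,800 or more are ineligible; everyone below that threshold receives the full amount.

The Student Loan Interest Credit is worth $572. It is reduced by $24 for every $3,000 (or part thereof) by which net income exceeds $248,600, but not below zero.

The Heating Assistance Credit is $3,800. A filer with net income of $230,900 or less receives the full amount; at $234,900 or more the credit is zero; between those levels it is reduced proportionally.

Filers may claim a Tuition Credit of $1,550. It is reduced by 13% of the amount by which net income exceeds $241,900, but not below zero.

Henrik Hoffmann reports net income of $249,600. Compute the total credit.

$9,047

Education Credit: $249,600 is below the $253,800 cutoff, so the full $7,950 applies.
Student Loan Interest Credit: income exceeds $248,600 by $1,000, which is 1 full-or-partial $3,000 increment; reduction = 1 × $24 = $24, leaving $548.
Heating Assistance Credit: $249,600 is at or above $234,900, so the credit is $0.
Tuition Credit: 13% of the $7,700 excess over $241,900 is $1,001; credit = $1,550 − $1,001 = $549.
Total: $7,950 + $548 + $0 + $549 = $9,047.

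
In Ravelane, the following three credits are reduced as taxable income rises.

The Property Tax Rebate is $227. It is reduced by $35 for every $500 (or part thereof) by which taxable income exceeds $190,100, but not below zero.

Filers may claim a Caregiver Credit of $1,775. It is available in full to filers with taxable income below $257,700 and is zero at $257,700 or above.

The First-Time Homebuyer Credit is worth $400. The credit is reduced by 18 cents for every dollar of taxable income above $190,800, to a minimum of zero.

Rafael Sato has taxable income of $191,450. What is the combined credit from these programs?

Property Tax Rebate: income exceeds $190,100 by $1,350, which is 3 full-or-partial $500 increments; reduction = 3 × $35 = $105, leaving $122.
Caregiver Credit: $191,450 is below the $257,700 cutoff, so the full $1,775 applies.
First-Time Homebuyer Credit: 18% of the $650 excess over $190,800 is $117; credit = $400 − $117 = $283.
Total: $122 + $1,775 + $283 = $2,180.

$2,180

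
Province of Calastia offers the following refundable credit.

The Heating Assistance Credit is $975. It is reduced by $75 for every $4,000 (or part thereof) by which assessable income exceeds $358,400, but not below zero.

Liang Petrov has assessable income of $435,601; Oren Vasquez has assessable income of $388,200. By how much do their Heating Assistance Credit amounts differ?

$375

Liang ($435,601): Heating Assistance Credit: income exceeds $358,400 by $77,201 → 20 increments × $75 = $1,500 ≥ base, so the credit is $0.
Oren ($388,200): Heating Assistance Credit: income exceeds $358,400 by $29,800, which is 8 full-or-partial $4,000 increments; reduction = 8 × $75 = $600, leaving $375.
Difference: |$0 − $375| = $375.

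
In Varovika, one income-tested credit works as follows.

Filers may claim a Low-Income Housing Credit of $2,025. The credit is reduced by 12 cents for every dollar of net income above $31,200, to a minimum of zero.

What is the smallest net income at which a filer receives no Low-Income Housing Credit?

The credit falls by 12% of each dollar above $31,200, so it reaches zero when the excess is $2,025 / 12% = $16,875: income = $31,200 + $16,875 = $48,075.

$48,075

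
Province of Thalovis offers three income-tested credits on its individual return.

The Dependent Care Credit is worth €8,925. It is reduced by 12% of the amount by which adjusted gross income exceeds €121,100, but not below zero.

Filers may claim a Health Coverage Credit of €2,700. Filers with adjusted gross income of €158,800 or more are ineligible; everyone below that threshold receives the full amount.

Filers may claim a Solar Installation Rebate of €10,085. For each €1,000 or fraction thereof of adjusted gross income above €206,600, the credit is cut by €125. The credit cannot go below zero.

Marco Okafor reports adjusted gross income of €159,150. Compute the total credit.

€14,444

Dependent Care Credit: 12% of the €38,050 excess over €121,100 is €4,566; credit = €8,925 − €4,566 = €4,359.
Health Coverage Credit: €159,150 meets or exceeds the €158,800 cutoff, so the credit is €0.
Solar Installation Rebate: €159,150 is at or below the €206,600 threshold, so the full €10,085 applies.
Total: €4,359 + €0 + €10,085 = €14,444.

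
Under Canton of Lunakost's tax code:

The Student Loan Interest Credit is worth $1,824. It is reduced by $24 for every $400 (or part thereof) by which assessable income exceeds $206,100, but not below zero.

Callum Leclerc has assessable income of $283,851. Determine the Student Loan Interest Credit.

$0

Student Loan Interest Credit: income exceeds $206,100 by $77,751 → 195 increments × $24 = $4,680 ≥ base, so the credit is $0.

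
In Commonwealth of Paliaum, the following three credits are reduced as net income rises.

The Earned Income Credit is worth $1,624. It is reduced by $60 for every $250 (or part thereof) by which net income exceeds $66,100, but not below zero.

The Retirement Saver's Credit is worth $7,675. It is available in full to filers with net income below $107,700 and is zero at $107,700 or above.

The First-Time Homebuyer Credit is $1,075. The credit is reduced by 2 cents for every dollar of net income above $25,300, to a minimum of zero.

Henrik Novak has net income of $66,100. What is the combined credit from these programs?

$9,558

Earned Income Credit: $66,100 is at or below the $66,100 threshold, so the full $1,624 applies.
Retirement Saver's Credit: $66,100 is below the $107,700 cutoff, so the full $7,675 applies.
First-Time Homebuyer Credit: 2% of the $40,800 excess over $25,300 is $816; credit = $1,075 − $816 = $259.
Total: $1,624 + $7,675 + $259 = $9,558.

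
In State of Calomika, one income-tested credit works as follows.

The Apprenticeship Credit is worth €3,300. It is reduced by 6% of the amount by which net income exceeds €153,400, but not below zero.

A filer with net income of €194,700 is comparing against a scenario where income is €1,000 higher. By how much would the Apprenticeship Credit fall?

€60

At €194,700 — 6% of the €41,300 excess over €153,400 is €2,478; credit = €3,300 − €2,478 = €822.
At €195,700 — 6% of the €42,300 excess over €153,400 is €2,538; credit = €3,300 − €2,538 = €762.
Lost: €822 − €762 = €60.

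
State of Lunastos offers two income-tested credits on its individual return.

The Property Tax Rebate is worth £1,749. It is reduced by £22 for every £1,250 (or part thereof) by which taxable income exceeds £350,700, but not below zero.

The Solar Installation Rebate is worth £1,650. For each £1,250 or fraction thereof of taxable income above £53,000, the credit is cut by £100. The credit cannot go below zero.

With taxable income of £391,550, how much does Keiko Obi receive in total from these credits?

£1,023

Property Tax Rebate: income exceeds £350,700 by £40,850, which is 33 full-or-partial £1,250 increments; reduction = 33 × £22 = £726, leaving £1,023.
Solar Installation Rebate: income exceeds £53,000 by £338,550 → 271 increments × £100 = £27,100 ≥ base, so the credit is £0.
Total: £1,023 + £0 = £1,023.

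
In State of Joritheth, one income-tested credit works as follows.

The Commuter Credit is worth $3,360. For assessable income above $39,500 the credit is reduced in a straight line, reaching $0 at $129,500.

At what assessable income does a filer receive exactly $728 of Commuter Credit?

$728 is 728/3,360 of the full $3,360, so 2,632/3,360 of the $90,000 range has been used: income = $39,500 + $90,000 × 2,632/3,360 = $110,000.

$110,000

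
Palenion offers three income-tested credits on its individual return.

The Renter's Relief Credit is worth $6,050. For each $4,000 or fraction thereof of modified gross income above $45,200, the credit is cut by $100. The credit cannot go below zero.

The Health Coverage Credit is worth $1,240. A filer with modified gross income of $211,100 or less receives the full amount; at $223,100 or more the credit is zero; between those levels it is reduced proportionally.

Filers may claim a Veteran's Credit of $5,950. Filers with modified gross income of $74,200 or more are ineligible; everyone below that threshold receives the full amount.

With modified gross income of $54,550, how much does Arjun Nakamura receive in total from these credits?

Renter's Relief Credit: income exceeds $45,200 by $9,350, which is 3 full-or-partial $4,000 increments; reduction = 3 × $100 = $300, leaving $5,750.
Health Coverage Credit: $54,550 is at or below the $211,100 threshold, so the full $1,240 applies.
Veteran's Credit: $54,550 is below the $74,200 cutoff, so the full $5,950 applies.
Total: $5,750 + $1,240 + $5,950 = $12,940.

$12,940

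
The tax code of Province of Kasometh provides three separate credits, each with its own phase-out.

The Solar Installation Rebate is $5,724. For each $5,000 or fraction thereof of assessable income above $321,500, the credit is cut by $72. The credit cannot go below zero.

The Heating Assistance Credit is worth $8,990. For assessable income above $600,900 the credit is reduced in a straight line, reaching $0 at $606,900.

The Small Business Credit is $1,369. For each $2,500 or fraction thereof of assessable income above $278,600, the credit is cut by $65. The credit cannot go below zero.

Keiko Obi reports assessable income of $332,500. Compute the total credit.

Solar Installation Rebate: income exceeds $321,500 by $11,000, which is 3 full-or-partial $5,000 increments; reduction = 3 × $72 = $216, leaving $5,508.
Heating Assistance Credit: $332,500 is at or below the $600,900 threshold, so the full $8,990 applies.
Small Business Credit: income exceeds $278,600 by $53,900 → 22 increments × $65 = $1,430 ≥ base, so the credit is $0.
Total: $5,508 + $8,990 + $0 = $14,498.

$14,498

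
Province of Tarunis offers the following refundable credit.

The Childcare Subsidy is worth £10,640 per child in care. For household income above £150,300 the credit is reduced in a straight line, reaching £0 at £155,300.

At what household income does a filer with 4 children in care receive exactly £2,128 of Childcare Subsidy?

Full credit = 4 × £10,640 = £42,560.
£2,128 is 2,128/42,560 of the full £42,560, so 40,432/42,560 of the £5,000 range has been used: income = £150,300 + £5,000 × 40,432/42,560 = £155,050.

£155,050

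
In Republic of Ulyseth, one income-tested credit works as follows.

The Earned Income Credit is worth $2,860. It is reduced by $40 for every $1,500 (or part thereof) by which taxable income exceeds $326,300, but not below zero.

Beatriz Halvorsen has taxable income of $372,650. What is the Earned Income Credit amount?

Earned Income Credit: income exceeds $326,300 by $46,350, which is 31 full-or-partial $1,500 increments; reduction = 31 × $40 = $1,240, leaving $1,620.

$1,620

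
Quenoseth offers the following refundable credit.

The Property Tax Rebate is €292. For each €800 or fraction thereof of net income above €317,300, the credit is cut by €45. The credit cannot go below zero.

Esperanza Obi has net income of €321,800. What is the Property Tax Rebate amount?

Property Tax Rebate: income exceeds €317,300 by €4,500, which is 6 full-or-partial €800 increments; reduction = 6 × €45 = €270, leaving €22.

€22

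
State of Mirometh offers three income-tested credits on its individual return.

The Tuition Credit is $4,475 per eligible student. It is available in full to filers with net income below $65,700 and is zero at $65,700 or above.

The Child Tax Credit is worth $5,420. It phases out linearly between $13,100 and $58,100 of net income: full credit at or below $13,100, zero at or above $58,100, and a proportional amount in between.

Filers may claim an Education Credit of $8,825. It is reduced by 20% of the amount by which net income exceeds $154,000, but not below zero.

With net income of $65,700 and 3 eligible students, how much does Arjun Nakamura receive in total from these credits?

Tuition Credit: base = 3 × $4,475 = $13,425. $65,700 meets or exceeds the $65,700 cutoff, so the credit is $0.
Child Tax Credit: $65,700 is at or above $58,100, so the credit is $0.
Education Credit: $65,700 is at or below the $154,000 threshold, so the full $8,825 applies.
Total: $0 + $0 + $8,825 = $8,825.

$8,825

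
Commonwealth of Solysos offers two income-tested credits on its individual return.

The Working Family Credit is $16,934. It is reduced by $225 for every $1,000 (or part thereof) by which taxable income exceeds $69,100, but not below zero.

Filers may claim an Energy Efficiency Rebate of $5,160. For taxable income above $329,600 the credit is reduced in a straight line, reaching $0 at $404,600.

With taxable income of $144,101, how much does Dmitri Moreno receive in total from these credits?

Working Family Credit: income exceeds $69,100 by $75,001 → 76 increments × $225 = $17,100 ≥ base, so the credit is $0.
Energy Efficiency Rebate: $144,101 is at or below the $329,600 threshold, so the full $5,160 applies.
Total: $0 + $5,160 = $5,160.

$5,160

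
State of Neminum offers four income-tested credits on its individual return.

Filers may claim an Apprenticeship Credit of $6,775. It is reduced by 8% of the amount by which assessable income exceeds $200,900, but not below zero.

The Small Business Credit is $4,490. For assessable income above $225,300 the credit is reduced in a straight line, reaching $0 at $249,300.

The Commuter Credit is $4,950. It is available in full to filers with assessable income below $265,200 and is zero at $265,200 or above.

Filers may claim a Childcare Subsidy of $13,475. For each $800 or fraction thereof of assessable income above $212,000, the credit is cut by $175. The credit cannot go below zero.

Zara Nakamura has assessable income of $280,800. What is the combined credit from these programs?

$383

Apprenticeship Credit: 8% of the $79,900 excess over $200,900 is $6,392; credit = $6,775 − $6,392 = $383.
Small Business Credit: $280,800 is at or above $249,300, so the credit is $0.
Commuter Credit: $280,800 meets or exceeds the $265,200 cutoff, so the credit is $0.
Childcare Subsidy: income exceeds $212,000 by $68,800 → 86 increments × $175 = $15,050 ≥ base, so the credit is $0.
Total: $383 + $0 + $0 + $0 = $383.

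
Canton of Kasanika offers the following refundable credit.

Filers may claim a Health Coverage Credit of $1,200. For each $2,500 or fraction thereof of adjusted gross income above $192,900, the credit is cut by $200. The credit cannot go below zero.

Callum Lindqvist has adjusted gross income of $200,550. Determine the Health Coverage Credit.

$400

Health Coverage Credit: income exceeds $192,900 by $7,650, which is 4 full-or-partial $2,500 increments; reduction = 4 × $200 = $800, leaving $400.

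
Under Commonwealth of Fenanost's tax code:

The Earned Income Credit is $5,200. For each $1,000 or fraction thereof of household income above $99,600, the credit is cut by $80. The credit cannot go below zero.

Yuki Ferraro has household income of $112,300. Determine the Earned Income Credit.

Earned Income Credit: income exceeds $99,600 by $12,700, which is 13 full-or-partial $1,000 increments; reduction = 13 × $80 = $1,040, leaving $4,160.

$4,160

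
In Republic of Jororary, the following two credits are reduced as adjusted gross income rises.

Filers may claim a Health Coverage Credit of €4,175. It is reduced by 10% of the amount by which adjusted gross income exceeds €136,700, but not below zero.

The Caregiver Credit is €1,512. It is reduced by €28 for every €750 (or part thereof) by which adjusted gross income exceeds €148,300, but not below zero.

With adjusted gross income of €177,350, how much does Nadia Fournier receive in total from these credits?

€530

Health Coverage Credit: 10% of the €40,650 excess over €136,700 is €4,065; credit = €4,175 − €4,065 = €110.
Caregiver Credit: income exceeds €148,300 by €29,050, which is 39 full-or-partial €750 increments; reduction = 39 × €28 = €1,092, leaving €420.
Total: €110 + €420 = €530.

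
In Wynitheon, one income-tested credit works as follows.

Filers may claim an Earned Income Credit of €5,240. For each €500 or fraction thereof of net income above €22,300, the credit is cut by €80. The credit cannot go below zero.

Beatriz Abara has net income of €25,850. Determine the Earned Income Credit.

Earned Income Credit: income exceeds €22,300 by €3,550, which is 8 full-or-partial €500 increments; reduction = 8 × €80 = €640, leaving €4,600.

€4,600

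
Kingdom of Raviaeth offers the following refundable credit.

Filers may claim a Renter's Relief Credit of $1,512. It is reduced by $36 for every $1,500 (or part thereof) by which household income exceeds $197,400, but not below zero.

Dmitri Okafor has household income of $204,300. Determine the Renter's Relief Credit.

$1,332

Renter's Relief Credit: income exceeds $197,400 by $6,900, which is 5 full-or-partial $1,500 increments; reduction = 5 × $36 = $180, leaving $1,332.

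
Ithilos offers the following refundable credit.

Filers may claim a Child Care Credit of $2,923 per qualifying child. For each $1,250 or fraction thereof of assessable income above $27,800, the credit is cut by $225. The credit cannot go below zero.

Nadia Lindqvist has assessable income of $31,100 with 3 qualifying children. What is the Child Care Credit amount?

Child Care Credit: base = 3 × $2,923 = $8,769. income exceeds $27,800 by $3,300, which is 3 full-or-partial $1,250 increments; reduction = 3 × $225 = $675, leaving $8,094.

$8,094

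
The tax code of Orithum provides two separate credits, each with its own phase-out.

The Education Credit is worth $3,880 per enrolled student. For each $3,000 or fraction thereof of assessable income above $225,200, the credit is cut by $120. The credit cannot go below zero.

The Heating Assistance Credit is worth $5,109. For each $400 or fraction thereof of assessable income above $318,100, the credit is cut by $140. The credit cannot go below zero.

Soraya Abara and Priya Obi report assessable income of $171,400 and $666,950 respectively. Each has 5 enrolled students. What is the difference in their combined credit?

$22,869

Soraya ($171,400): Education Credit: base = 5 × $3,880 = $19,400. $171,400 is at or below the $225,200 threshold, so the full $19,400 applies. Heating Assistance Credit: $171,400 is at or below the $318,100 threshold, so the full $5,109 applies. total $19,400 + $5,109 = $24,509
Priya ($666,950): Education Credit: base = 5 × $3,880 = $19,400. income exceeds $225,200 by $441,750, which is 148 full-or-partial $3,000 increments; reduction = 148 × $120 = $17,760, leaving $1,640. Heating Assistance Credit: income exceeds $318,100 by $348,850 → 873 increments × $140 = $122,220 ≥ base, so the credit is $0. total $1,640 + $0 = $1,640
Difference: |$24,509 − $1,640| = $22,869.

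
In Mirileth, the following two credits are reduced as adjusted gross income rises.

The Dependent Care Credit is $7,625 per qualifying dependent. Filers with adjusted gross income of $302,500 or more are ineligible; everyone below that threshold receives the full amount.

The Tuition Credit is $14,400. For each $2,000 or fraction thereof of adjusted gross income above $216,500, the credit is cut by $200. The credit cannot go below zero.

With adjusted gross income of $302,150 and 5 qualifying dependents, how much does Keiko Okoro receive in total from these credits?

$43,925

Dependent Care Credit: base = 5 × $7,625 = $38,125. $302,150 is below the $302,500 cutoff, so the full $38,125 applies.
Tuition Credit: income exceeds $216,500 by $85,650, which is 43 full-or-partial $2,000 increments; reduction = 43 × $200 = $8,600, leaving $5,800.
Total: $38,125 + $5,800 = $43,925.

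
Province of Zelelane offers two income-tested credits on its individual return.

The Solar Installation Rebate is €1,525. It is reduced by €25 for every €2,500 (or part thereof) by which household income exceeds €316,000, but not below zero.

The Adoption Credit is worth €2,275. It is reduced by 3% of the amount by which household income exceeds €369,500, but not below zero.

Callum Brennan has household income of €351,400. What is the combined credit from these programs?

Solar Installation Rebate: income exceeds €316,000 by €35,400, which is 15 full-or-partial €2,500 increments; reduction = 15 × €25 = €375, leaving €1,150.
Adoption Credit: €351,400 is at or below the €369,500 threshold, so the full €2,275 applies.
Total: €1,150 + €2,275 = €3,425.

€3,425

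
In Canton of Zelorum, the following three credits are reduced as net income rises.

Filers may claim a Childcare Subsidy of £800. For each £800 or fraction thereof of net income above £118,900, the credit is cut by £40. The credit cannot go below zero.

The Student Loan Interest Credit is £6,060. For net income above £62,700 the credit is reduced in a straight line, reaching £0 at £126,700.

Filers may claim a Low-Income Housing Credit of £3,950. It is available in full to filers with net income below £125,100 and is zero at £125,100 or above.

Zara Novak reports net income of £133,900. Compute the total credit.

£40

Childcare Subsidy: income exceeds £118,900 by £15,000, which is 19 full-or-partial £800 increments; reduction = 19 × £40 = £760, leaving £40.
Student Loan Interest Credit: £133,900 is at or above £126,700, so the credit is £0.
Low-Income Housing Credit: £133,900 meets or exceeds the £125,100 cutoff, so the credit is £0.
Total: £40 + £0 + £0 = £40.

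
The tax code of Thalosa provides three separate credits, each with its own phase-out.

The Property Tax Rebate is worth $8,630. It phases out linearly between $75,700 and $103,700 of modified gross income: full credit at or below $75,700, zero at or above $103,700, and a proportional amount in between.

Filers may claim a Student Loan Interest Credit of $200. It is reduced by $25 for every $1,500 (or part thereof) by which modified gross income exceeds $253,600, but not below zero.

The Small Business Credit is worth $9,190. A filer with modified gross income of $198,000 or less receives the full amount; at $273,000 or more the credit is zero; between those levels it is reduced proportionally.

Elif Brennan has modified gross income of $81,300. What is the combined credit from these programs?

Property Tax Rebate: $81,300 is $5,600 into a $28,000 phase-out range, leaving 22,400/28,000 of the credit: $8,630 × 22,400/28,000 = $6,904.
Student Loan Interest Credit: $81,300 is at or below the $253,600 threshold, so the full $200 applies.
Small Business Credit: $81,300 is at or below the $198,000 threshold, so the full $9,190 applies.
Total: $6,904 + $200 + $9,190 = $16,294.

$16,294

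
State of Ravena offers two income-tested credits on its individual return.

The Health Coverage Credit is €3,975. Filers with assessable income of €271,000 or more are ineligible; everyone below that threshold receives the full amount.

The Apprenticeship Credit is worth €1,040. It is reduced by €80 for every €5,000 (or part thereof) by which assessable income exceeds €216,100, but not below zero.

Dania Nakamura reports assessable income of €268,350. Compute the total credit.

Health Coverage Credit: €268,350 is below the €271,000 cutoff, so the full €3,975 applies.
Apprenticeship Credit: income exceeds €216,100 by €52,250, which is 11 full-or-partial €5,000 increments; reduction = 11 × €80 = €880, leaving €160.
Total: €3,975 + €160 = €4,135.

€4,135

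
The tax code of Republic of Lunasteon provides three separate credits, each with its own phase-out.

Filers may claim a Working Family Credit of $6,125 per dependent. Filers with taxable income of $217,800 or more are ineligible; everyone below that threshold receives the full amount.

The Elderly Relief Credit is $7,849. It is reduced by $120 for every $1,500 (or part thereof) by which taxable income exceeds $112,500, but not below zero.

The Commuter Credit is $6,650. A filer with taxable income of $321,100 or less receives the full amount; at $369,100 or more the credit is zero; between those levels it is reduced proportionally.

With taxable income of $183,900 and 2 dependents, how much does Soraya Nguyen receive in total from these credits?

Working Family Credit: base = 2 × $6,125 = $12,250. $183,900 is below the $217,800 cutoff, so the full $12,250 applies.
Elderly Relief Credit: income exceeds $112,500 by $71,400, which is 48 full-or-partial $1,500 increments; reduction = 48 × $120 = $5,760, leaving $2,089.
Commuter Credit: $183,900 is at or below the $321,100 threshold, so the full $6,650 applies.
Total: $12,250 + $2,089 + $6,650 = $20,989.

$20,989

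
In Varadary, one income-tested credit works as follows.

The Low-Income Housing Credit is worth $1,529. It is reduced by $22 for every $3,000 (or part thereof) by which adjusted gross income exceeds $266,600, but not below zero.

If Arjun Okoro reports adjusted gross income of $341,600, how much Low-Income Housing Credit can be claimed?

Low-Income Housing Credit: income exceeds $266,600 by $75,000, which is 25 full-or-partial $3,000 increments; reduction = 25 × $22 = $550, leaving $979.

$979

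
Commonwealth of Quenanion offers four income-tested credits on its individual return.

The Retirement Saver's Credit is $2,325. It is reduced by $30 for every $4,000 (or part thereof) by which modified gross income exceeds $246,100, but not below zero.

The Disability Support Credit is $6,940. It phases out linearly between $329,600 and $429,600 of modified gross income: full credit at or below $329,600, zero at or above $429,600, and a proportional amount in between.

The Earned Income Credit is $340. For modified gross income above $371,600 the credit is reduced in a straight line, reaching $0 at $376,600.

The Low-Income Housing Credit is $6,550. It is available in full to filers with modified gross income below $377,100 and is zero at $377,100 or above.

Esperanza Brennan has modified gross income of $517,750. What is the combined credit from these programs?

Retirement Saver's Credit: income exceeds $246,100 by $271,650, which is 68 full-or-partial $4,000 increments; reduction = 68 × $30 = $2,040, leaving $285.
Disability Support Credit: $517,750 is at or above $429,600, so the credit is $0.
Earned Income Credit: $517,750 is at or above $376,600, so the credit is $0.
Low-Income Housing Credit: $517,750 meets or exceeds the $377,100 cutoff, so the credit is $0.
Total: $285 + $0 + $0 + $0 = $285.

$285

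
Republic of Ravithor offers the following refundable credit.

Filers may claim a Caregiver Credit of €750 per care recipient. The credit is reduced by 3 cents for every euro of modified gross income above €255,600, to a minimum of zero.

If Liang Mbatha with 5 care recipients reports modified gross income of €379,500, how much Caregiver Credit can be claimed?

Caregiver Credit: base = 5 × €750 = €3,750. 3% of the €123,900 excess over €255,600 is €3,717; credit = €3,750 − €3,717 = €33.

€33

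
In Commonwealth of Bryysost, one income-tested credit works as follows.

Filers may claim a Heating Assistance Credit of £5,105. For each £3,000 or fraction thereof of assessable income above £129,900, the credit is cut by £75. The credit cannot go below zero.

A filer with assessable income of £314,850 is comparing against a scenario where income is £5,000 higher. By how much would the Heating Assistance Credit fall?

£150

At £314,850 — income exceeds £129,900 by £184,950, which is 62 full-or-partial £3,000 increments; reduction = 62 × £75 = £4,650, leaving £455.
At £319,850 — income exceeds £129,900 by £189,950, which is 64 full-or-partial £3,000 increments; reduction = 64 × £75 = £4,800, leaving £305.
Lost: £455 − £305 = £150.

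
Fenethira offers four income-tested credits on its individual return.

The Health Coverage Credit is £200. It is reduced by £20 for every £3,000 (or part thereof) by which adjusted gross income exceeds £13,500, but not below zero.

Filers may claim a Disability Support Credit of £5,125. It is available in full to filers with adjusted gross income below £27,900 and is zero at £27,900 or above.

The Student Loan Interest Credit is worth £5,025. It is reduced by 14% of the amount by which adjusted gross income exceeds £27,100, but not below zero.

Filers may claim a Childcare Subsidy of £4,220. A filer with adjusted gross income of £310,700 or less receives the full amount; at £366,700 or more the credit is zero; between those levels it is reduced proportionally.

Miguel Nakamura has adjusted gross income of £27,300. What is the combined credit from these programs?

Health Coverage Credit: income exceeds £13,500 by £13,800, which is 5 full-or-partial £3,000 increments; reduction = 5 × £20 = £100, leaving £100.
Disability Support Credit: £27,300 is below the £27,900 cutoff, so the full £5,125 applies.
Student Loan Interest Credit: 14% of the £200 excess over £27,100 is £28; credit = £5,025 − £28 = £4,997.
Childcare Subsidy: £27,300 is at or below the £310,700 threshold, so the full £4,220 applies.
Total: £100 + £5,125 + £4,997 + £4,220 = £14,442.

£14,442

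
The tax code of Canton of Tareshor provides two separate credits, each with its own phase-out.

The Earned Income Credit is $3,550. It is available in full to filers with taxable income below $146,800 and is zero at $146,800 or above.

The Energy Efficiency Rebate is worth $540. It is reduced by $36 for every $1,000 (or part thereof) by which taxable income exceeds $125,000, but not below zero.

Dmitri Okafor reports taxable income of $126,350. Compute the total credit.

$4,018

Earned Income Credit: $126,350 is below the $146,800 cutoff, so the full $3,550 applies.
Energy Efficiency Rebate: income exceeds $125,000 by $1,350, which is 2 full-or-partial $1,000 increments; reduction = 2 × $36 = $72, leaving $468.
Total: $3,550 + $468 = $4,018.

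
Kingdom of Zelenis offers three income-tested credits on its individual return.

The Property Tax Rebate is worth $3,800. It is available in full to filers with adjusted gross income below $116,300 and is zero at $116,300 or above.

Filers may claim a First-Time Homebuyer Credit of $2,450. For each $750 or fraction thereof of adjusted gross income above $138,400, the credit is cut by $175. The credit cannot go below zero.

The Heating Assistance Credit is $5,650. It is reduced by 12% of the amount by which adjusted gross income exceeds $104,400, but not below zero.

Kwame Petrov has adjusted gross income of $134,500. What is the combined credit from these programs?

Property Tax Rebate: $134,500 meets or exceeds the $116,300 cutoff, so the credit is $0.
First-Time Homebuyer Credit: $134,500 is at or below the $138,400 threshold, so the full $2,450 applies.
Heating Assistance Credit: 12% of the $30,100 excess over $104,400 is $3,612; credit = $5,650 − $3,612 = $2,038.
Total: $0 + $2,450 + $2,038 = $4,488.

$4,488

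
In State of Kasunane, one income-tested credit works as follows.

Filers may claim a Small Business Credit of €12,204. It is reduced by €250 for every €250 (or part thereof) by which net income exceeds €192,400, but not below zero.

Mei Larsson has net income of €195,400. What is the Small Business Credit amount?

€9,204

Small Business Credit: income exceeds €192,400 by €3,000, which is 12 full-or-partial €250 increments; reduction = 12 × €250 = €3,000, leaving €9,204.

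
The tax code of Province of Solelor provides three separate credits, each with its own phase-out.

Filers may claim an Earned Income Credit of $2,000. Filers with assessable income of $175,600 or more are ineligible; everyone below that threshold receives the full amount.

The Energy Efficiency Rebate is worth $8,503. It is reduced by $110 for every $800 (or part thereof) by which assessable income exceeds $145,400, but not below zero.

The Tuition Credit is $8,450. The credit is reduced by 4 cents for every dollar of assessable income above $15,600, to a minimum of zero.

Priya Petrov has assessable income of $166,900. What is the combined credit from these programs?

Earned Income Credit: $166,900 is below the $175,600 cutoff, so the full $2,000 applies.
Energy Efficiency Rebate: income exceeds $145,400 by $21,500, which is 27 full-or-partial $800 increments; reduction = 27 × $110 = $2,970, leaving $5,533.
Tuition Credit: 4% of the $151,300 excess over $15,600 is $6,052; credit = $8,450 − $6,052 = $2,398.
Total: $2,000 + $5,533 + $2,398 = $9,931.

$9,931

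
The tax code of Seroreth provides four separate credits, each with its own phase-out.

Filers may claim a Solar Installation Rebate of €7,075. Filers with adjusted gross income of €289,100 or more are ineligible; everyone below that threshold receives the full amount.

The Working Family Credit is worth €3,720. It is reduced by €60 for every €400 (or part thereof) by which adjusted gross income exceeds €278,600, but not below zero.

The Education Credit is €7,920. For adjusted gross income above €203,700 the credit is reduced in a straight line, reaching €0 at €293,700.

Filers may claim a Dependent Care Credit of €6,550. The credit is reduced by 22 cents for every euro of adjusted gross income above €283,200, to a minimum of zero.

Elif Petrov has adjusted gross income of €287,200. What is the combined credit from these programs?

Solar Installation Rebate: €287,200 is below the €289,100 cutoff, so the full €7,075 applies.
Working Family Credit: income exceeds €278,600 by €8,600, which is 22 full-or-partial €400 increments; reduction = 22 × €60 = €1,320, leaving €2,400.
Education Credit: €287,200 is €83,500 into a €90,000 phase-out range, leaving 6,500/90,000 of the credit: €7,920 × 6,500/90,000 = €572.
Dependent Care Credit: 22% of the €4,000 excess over €283,200 is €880; credit = €6,550 − €880 = €5,670.
Total: €7,075 + €2,400 + €572 + €5,670 = €15,717.

€15,717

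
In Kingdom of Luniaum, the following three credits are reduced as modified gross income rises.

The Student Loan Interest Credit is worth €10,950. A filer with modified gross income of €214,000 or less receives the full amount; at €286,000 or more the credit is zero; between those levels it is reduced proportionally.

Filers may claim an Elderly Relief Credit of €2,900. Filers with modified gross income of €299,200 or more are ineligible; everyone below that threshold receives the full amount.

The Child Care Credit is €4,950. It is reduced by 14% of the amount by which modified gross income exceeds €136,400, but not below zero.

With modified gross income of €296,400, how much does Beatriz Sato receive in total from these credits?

Student Loan Interest Credit: €296,400 is at or above €286,000, so the credit is €0.
Elderly Relief Credit: €296,400 is below the €299,200 cutoff, so the full €2,900 applies.
Child Care Credit: 14% of the €160,000 excess over €136,400 is €22,400 ≥ base, so the credit is €0.
Total: €0 + €2,900 + €0 = €2,900.

€2,900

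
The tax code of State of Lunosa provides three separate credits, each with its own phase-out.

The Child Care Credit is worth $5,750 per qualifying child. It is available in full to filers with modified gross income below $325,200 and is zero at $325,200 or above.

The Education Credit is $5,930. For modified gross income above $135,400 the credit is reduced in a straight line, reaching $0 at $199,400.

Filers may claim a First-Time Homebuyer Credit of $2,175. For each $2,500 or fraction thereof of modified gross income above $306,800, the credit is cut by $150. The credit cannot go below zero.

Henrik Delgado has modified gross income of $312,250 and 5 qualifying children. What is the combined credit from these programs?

$30,475

Child Care Credit: base = 5 × $5,750 = $28,750. $312,250 is below the $325,200 cutoff, so the full $28,750 applies.
Education Credit: $312,250 is at or above $199,400, so the credit is $0.
First-Time Homebuyer Credit: income exceeds $306,800 by $5,450, which is 3 full-or-partial $2,500 increments; reduction = 3 × $150 = $450, leaving $1,725.
Total: $28,750 + $0 + $1,725 = $30,475.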